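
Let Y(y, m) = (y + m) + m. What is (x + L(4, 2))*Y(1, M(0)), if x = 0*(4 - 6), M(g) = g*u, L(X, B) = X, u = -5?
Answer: 4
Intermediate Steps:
M(g) = -5*g (M(g) = g*(-5) = -5*g)
Y(y, m) = y + 2*m (Y(y, m) = (m + y) + m = y + 2*m)
x = 0 (x = 0*(-2) = 0)
(x + L(4, 2))*Y(1, M(0)) = (0 + 4)*(1 + 2*(-5*0)) = 4*(1 + 2*0) = 4*(1 + 0) = 4*1 = 4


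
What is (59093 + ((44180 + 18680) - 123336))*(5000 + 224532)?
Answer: -317442756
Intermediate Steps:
(59093 + ((44180 + 18680) - 123336))*(5000 + 224532) = (59093 + (62860 - 123336))*229532 = (59093 - 60476)*229532 = -1383*229532 = -317442756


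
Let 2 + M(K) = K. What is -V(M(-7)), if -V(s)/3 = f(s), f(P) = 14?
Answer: 42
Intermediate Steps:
M(K) = -2 + K
V(s) = -42 (V(s) = -3*14 = -42)
-V(M(-7)) = -1*(-42) = 42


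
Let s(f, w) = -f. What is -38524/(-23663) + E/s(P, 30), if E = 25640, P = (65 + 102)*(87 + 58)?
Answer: 65227868/114599909 ≈ 0.56918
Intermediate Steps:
P = 24215 (P = 167*145 = 24215)
-38524/(-23663) + E/s(P, 30) = -38524/(-23663) + 25640/((-1*24215)) = -38524*(-1/23663) + 25640/(-24215) = 38524/23663 + 25640*(-1/24215) = 38524/23663 - 5128/4843 = 65227868/114599909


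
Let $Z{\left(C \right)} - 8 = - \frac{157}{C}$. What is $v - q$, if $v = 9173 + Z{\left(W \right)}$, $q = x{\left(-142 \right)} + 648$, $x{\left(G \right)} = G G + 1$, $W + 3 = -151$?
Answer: $- \frac{1791171}{154} \approx -11631.0$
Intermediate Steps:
$W = -154$ ($W = -3 - 151 = -154$)
$x{\left(G \right)} = 1 + G^{2}$ ($x{\left(G \right)} = G^{2} + 1 = 1 + G^{2}$)
$Z{\left(C \right)} = 8 - \frac{157}{C}$
$q = 20813$ ($q = \left(1 + \left(-142\right)^{2}\right) + 648 = \left(1 + 20164\right) + 648 = 20165 + 648 = 20813$)
$v = \frac{1414031}{154}$ ($v = 9173 + \left(8 - \frac{157}{-154}\right) = 9173 + \left(8 - - \frac{157}{154}\right) = 9173 + \left(8 + \frac{157}{154}\right) = 9173 + \frac{1389}{154} = \frac{1414031}{154} \approx 9182.0$)
$v - q = \frac{1414031}{154} - 20813 = - \frac{1791171}{154}$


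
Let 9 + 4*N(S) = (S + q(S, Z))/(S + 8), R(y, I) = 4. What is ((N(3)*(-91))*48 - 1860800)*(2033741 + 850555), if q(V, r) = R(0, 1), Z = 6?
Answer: -58748310051456/11 ≈ -5.3408e+12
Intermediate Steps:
q(V, r) = 4
N(S) = -9/4 + (4 + S)/(4*(8 + S)) (N(S) = -9/4 + ((S + 4)/(S + 8))/4 = -9/4 + ((4 + S)/(8 + S))/4 = -9/4 + (4 + S)/(4*(8 + S)))
((N(3)*(-91))*48 - 1860800)*(2033741 + 850555) = ((((-17 - 2*3)/(8 + 3))*(-91))*48 - 1860800)*(2033741 + 850555) = ((((-17 - 6)/11)*(-91))*48 - 1860800)*2884296 = ((((1/11)*(-23))*(-91))*48 - 1860800)*2884296 = (-23/11*(-91)*48 - 1860800)*2884296 = ((2093/11)*48 - 1860800)*2884296 = (100464/11 - 1860800)*2884296 = -20368336/11*2884296 = -58748310051456/11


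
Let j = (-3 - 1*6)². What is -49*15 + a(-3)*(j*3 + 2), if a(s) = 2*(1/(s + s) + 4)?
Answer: 3430/3 ≈ 1143.3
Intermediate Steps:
a(s) = 8 + 1/s (a(s) = 2*(1/(2*s) + 4) = 2*(4 + 1/(2*s)) = 8 + 1/s)
j = 81 (j = (-3 - 6)² = (-9)² = 81)
-49*15 + a(-3)*(j*3 + 2) = -49*15 + (8 + 1/(-3))*(81*3 + 2) = -735 + (8 - ⅓)*(243 + 2) = -735 + (23/3)*245 = -735 + 5635/3 = 3430/3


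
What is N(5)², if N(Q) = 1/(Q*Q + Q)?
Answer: 1/900 ≈ 0.0011111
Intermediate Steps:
N(Q) = 1/(Q + Q²) (N(Q) = 1/(Q² + Q) = 1/(Q + Q²))
N(5)² = (1/(5*(1 + 5)))² = ((⅕)/6)² = ((⅕)*(⅙))² = (1/30)² = 1/900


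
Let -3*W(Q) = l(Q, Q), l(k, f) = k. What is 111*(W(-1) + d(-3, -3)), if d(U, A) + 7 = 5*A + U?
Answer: -2738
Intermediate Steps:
W(Q) = -Q/3
d(U, A) = -7 + U + 5*A (d(U, A) = -7 + (5*A + U) = -7 + (U + 5*A) = -7 + U + 5*A)
111*(W(-1) + d(-3, -3)) = 111*(-1/3*(-1) + (-7 - 3 + 5*(-3))) = 111*(1/3 + (-7 - 3 - 15)) = 111*(1/3 - 25) = 111*(-74/3) = -2738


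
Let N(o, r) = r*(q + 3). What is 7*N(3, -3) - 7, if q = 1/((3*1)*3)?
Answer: -217/3 ≈ -72.333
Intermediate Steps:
q = 1/9 (q = 1/(3*3) = 1/9 ≈ 0.11111)
N(o, r) = 28*r/9 (N(o, r) = r*(1/9 + 3) = r*(28/9) = 28*r/9)
7*N(3, -3) - 7 = 7*((28/9)*(-3)) - 7 = 7*(-28/3) - 7 = -196/3 - 7 = -217/3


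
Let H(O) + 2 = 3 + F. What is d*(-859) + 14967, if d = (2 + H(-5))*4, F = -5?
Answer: 21839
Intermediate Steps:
H(O) = -4 (H(O) = -2 + (3 - 5) = -2 - 2 = -4)
d = -8 (d = (2 - 4)*4 = -2*4 = -8)
d*(-859) + 14967 = -8*(-859) + 14967 = 6872 + 14967 = 21839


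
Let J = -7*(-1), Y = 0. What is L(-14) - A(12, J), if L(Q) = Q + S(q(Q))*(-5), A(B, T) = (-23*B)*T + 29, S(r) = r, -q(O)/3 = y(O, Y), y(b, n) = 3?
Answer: 1934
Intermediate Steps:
J = 7
q(O) = -9 (q(O) = -3*3 = -9)
A(B, T) = 29 - 23*B*T (A(B, T) = -23*B*T + 29 = 29 - 23*B*T)
L(Q) = 45 + Q (L(Q) = Q - 9*(-5) = Q + 45 = 45 + Q)
L(-14) - A(12, J) = (45 - 14) - (29 - 23*12*7) = 31 - (29 - 1932) = 31 - 1*(-1903) = 31 + 1903 = 1934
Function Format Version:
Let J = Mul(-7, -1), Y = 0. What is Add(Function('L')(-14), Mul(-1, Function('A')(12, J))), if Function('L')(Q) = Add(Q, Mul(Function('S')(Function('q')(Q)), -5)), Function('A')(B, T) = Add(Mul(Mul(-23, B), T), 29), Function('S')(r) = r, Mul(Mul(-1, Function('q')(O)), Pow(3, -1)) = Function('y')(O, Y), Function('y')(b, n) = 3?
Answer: 1934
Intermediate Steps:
J = 7
Function('q')(O) = -9 (Function('q')(O) = Mul(-3, 3) = -9)
Function('A')(B, T) = Add(29, Mul(-23, B, T)) (Function('A')(B, T) = Add(Mul(-23, B, T), 29) = Add(29, Mul(-23, B, T)))
Function('L')(Q) = Add(45, Q) (Function('L')(Q) = Add(Q, Mul(-9, -5)) = Add(Q, 45) = Add(45, Q))
Add(Function('L')(-14), Mul(-1, Function('A')(12, J))) = Add(Add(45, -14), Mul(-1, Add(29, Mul(-23, 12, 7)))) = Add(31, Mul(-1, Add(29, -1932))) = Add(31, Mul(-1, -1903)) = Add(31, 1903) = 1934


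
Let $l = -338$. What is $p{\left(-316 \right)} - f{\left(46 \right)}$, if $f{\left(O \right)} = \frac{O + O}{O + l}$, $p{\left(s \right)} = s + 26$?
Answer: $- \frac{21147}{73} \approx -289.69$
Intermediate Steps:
$p{\left(s \right)} = 26 + s$
$f{\left(O \right)} = \frac{2 O}{-338 + O}$ ($f{\left(O \right)} = \frac{O + O}{O - 338} = \frac{2 O}{-338 + O}$)
$p{\left(-316 \right)} - f{\left(46 \right)} = \left(26 - 316\right) - 2 \cdot 46 \frac{1}{-338 + 46} = -290 - 2 \cdot 46 \frac{1}{-292} = -290 - 2 \cdot 46 \left(- \frac{1}{292}\right) = -290 - - \frac{23}{73} = -290 + \frac{23}{73} = - \frac{21147}{73}$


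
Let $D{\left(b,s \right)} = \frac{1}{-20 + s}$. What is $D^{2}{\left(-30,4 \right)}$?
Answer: $\frac{1}{256} \approx 0.0039063$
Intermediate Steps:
$D^{2}{\left(-30,4 \right)} = \left(\frac{1}{-20 + 4}\right)^{2} = \left(\frac{1}{-16}\right)^{2} = \left(- \frac{1}{16}\right)^{2} = \frac{1}{256}$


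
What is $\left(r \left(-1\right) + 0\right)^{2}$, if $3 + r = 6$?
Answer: $9$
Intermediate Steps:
$r = 3$ ($r = -3 + 6 = 3$)
$\left(r \left(-1\right) + 0\right)^{2} = \left(3 \left(-1\right) + 0\right)^{2} = \left(-3 + 0\right)^{2} = \left(-3\right)^{2} = 9$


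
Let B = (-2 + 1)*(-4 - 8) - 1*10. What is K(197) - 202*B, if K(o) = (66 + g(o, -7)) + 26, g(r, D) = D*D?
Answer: -263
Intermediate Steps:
g(r, D) = D**2
K(o) = 141 (K(o) = (66 + (-7)**2) + 26 = (66 + 49) + 26 = 115 + 26 = 141)
B = 2 (B = -1*(-12) - 10 = 12 - 10 = 2)
K(197) - 202*B = 141 - 202*2 = 141 - 1*404 = 141 - 404 = -263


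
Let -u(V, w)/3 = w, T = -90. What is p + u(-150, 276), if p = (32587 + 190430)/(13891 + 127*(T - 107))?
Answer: -9437001/11128 ≈ -848.04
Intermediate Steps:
u(V, w) = -3*w
p = -223017/11128 (p = (32587 + 190430)/(13891 + 127*(-90 - 107)) = 223017/(13891 + 127*(-197)) = 223017/(13891 - 25019) = 223017/(-11128) = 223017*(-1/11128) = -223017/11128 ≈ -20.041)
p + u(-150, 276) = -223017/11128 - 3*276 = -223017/11128 - 828 = -9437001/11128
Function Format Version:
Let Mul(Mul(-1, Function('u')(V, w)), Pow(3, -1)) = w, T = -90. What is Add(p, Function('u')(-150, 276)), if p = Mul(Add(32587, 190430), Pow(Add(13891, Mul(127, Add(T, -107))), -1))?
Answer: Rational(-9437001, 11128) ≈ -848.04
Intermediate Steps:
Function('u')(V, w) = Mul(-3, w)
p = Rational(-223017, 11128) (p = Mul(Add(32587, 190430), Pow(Add(13891, Mul(127, Add(-90, -107))), -1)) = Mul(223017, Pow(Add(13891, Mul(127, -197)), -1)) = Mul(223017, Pow(Add(13891, -25019), -1)) = Mul(223017, Pow(-11128, -1)) = Mul(223017, Rational(-1, 11128)) = Rational(-223017, 11128) ≈ -20.041)
Add(p, Function('u')(-150, 276)) = Add(Rational(-223017, 11128), Mul(-3, 276)) = Add(Rational(-223017, 11128), -828) = Rational(-9437001, 11128)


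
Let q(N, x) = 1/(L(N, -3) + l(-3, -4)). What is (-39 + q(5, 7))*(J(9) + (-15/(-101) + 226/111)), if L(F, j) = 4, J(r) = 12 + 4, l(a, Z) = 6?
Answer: -79304263/112110 ≈ -707.38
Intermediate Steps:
J(r) = 16
q(N, x) = ⅒ (q(N, x) = 1/(4 + 6) = 1/10 = ⅒)
(-39 + q(5, 7))*(J(9) + (-15/(-101) + 226/111)) = (-39 + ⅒)*(16 + (-15/(-101) + 226/111)) = -389*(16 + (-15*(-1/101) + 226*(1/111)))/10 = -389*(16 + (15/101 + 226/111))/10 = -389*(16 + 24491/11211)/10 = -389/10*203867/11211 = -79304263/112110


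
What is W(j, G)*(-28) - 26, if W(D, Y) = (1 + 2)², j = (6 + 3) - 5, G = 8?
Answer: -278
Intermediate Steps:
j = 4 (j = 9 - 5 = 4)
W(D, Y) = 9 (W(D, Y) = 3² = 9)
W(j, G)*(-28) - 26 = 9*(-28) - 26 = -252 - 26 = -278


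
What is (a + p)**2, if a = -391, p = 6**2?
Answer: 126025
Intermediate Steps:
p = 36
(a + p)**2 = (-391 + 36)**2 = (-355)**2 = 126025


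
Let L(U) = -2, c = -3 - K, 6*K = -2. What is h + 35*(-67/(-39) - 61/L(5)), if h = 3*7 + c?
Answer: 29795/26 ≈ 1146.0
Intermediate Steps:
K = -⅓ (K = (⅙)*(-2) = -⅓ ≈ -0.33333)
c = -8/3 (c = -3 - 1*(-⅓) = -3 + ⅓ = -8/3 ≈ -2.6667)
h = 55/3 (h = 3*7 - 8/3 = 21 - 8/3 = 55/3 ≈ 18.333)
h + 35*(-67/(-39) - 61/L(5)) = 55/3 + 35*(-67/(-39) - 61/(-2)) = 55/3 + 35*(-67*(-1/39) - 61*(-½)) = 55/3 + 35*(67/39 + 61/2) = 55/3 + 35*(2513/78) = 55/3 + 87955/78 = 29795/26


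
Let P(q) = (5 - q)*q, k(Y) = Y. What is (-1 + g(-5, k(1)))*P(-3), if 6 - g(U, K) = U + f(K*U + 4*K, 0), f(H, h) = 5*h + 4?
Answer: -144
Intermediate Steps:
f(H, h) = 4 + 5*h
P(q) = q*(5 - q)
g(U, K) = 2 - U (g(U, K) = 6 - (U + (4 + 5*0)) = 6 - (U + (4 + 0)) = 6 - (U + 4) = 6 - (4 + U) = 6 + (-4 - U) = 2 - U)
(-1 + g(-5, k(1)))*P(-3) = (-1 + (2 - 1*(-5)))*(-3*(5 - 1*(-3))) = (-1 + (2 + 5))*(-3*(5 + 3)) = (-1 + 7)*(-3*8) = 6*(-24) = -144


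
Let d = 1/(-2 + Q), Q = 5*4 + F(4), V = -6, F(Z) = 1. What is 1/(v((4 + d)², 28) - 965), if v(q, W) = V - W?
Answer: -1/999 ≈ -0.0010010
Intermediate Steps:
Q = 21 (Q = 5*4 + 1 = 20 + 1 = 21)
d = 1/19 (d = 1/(-2 + 21) = 1/19 ≈ 0.052632)
v(q, W) = -6 - W
1/(v((4 + d)², 28) - 965) = 1/((-6 - 1*28) - 965) = 1/((-6 - 28) - 965) = 1/(-34 - 965) = 1/(-999) = -1/999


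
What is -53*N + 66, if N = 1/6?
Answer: 343/6 ≈ 57.167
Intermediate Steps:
N = 1/6 ≈ 0.16667
-53*N + 66 = -53*1/6 + 66 = -53/6 + 66 = 343/6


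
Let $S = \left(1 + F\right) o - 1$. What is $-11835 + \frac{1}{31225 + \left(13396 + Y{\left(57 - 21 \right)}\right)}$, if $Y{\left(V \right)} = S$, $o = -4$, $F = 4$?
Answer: $- \frac{527840999}{44600} \approx -11835.0$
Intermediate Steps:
$S = -21$ ($S = \left(1 + 4\right) \left(-4\right) - 1 = 5 \left(-4\right) - 1 = -20 - 1 = -21$)
$Y{\left(V \right)} = -21$
$-11835 + \frac{1}{31225 + \left(13396 + Y{\left(57 - 21 \right)}\right)} = -11835 + \frac{1}{31225 + \left(13396 - 21\right)} = -11835 + \frac{1}{31225 + 13375} = -11835 + \frac{1}{44600} = - \frac{527840999}{44600}$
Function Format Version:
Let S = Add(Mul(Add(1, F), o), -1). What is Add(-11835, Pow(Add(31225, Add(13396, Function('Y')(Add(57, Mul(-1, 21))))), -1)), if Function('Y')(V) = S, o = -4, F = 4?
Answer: Rational(-527840999, 44600) ≈ -11835.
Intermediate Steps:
S = -21 (S = Add(Mul(Add(1, 4), -4), -1) = Add(Mul(5, -4), -1) = Add(-20, -1) = -21)
Function('Y')(V) = -21
Add(-11835, Pow(Add(31225, Add(13396, Function('Y')(Add(57, Mul(-1, 21))))), -1)) = Add(-11835, Pow(Add(31225, Add(13396, -21)), -1)) = Add(-11835, Pow(Add(31225, 13375), -1)) = Add(-11835, Pow(44600, -1)) = Add(-11835, Rational(1, 44600)) = Rational(-527840999, 44600)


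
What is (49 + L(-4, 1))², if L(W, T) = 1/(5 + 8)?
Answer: 407044/169 ≈ 2408.5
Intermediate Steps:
L(W, T) = 1/13
(49 + L(-4, 1))² = (49 + 1/13)² = (638/13)² = 407044/169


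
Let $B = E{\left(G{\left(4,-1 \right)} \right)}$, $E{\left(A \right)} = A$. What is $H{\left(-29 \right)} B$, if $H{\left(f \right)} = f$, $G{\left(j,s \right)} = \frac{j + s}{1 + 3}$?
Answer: $- \frac{87}{4} \approx -21.75$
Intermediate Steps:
$G{\left(j,s \right)} = \frac{j}{4} + \frac{s}{4}$ ($G{\left(j,s \right)} = \frac{j + s}{4} = \left(j + s\right) \frac{1}{4} = \frac{j}{4} + \frac{s}{4}$)
$B = \frac{3}{4}$ ($B = \frac{1}{4} \cdot 4 + \frac{1}{4} \left(-1\right) = 1 - \frac{1}{4} = \frac{3}{4} \approx 0.75$)
$H{\left(-29 \right)} B = \left(-29\right) \frac{3}{4} = - \frac{87}{4}$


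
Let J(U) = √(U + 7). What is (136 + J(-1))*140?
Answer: 19040 + 140*√6 ≈ 19383.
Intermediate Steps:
J(U) = √(7 + U)
(136 + J(-1))*140 = (136 + √(7 - 1))*140 = (136 + √6)*140 = 19040 + 140*√6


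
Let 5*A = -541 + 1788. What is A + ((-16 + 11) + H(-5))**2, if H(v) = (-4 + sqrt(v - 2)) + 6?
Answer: 1257/5 - 6*I*sqrt(7) ≈ 251.4 - 15.875*I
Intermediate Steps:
H(v) = 2 + sqrt(-2 + v) (H(v) = (-4 + sqrt(-2 + v)) + 6 = 2 + sqrt(-2 + v))
A = 1247/5 (A = (-541 + 1788)/5 = (1/5)*1247 = 1247/5 ≈ 249.40)
A + ((-16 + 11) + H(-5))**2 = 1247/5 + ((-16 + 11) + (2 + sqrt(-2 - 5)))**2 = 1247/5 + (-5 + (2 + sqrt(-7)))**2 = 1247/5 + (-5 + (2 + I*sqrt(7)))**2 = 1247/5 + (-3 + I*sqrt(7))**2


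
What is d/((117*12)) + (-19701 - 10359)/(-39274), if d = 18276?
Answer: 31665661/2297529 ≈ 13.782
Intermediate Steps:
d/((117*12)) + (-19701 - 10359)/(-39274) = 18276/((117*12)) + (-19701 - 10359)/(-39274) = 18276/1404 - 30060*(-1/39274) = 18276*(1/1404) + 15030/19637 = 1523/117 + 15030/19637 = 31665661/2297529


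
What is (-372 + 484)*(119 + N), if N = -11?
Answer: 12096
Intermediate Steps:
(-372 + 484)*(119 + N) = (-372 + 484)*(119 - 11) = 112*108 = 12096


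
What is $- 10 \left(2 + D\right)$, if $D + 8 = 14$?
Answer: $-80$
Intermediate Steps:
$D = 6$ ($D = -8 + 14 = 6$)
$- 10 \left(2 + D\right) = - 10 \left(2 + 6\right) = \left(-10\right) 8 = -80$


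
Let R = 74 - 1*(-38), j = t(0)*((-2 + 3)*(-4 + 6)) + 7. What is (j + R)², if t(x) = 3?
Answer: 15625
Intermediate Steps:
j = 13 (j = 3*((-2 + 3)*(-4 + 6)) + 7 = 3*(1*2) + 7 = 3*2 + 7 = 6 + 7 = 13)
R = 112 (R = 74 + 38 = 112)
(j + R)² = (13 + 112)² = 125² = 15625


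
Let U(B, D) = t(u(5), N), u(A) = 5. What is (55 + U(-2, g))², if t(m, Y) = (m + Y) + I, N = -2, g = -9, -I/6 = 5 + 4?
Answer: 16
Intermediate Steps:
I = -54 (I = -6*(5 + 4) = -6*9 = -54)
t(m, Y) = -54 + Y + m (t(m, Y) = (m + Y) - 54 = (Y + m) - 54 = -54 + Y + m)
U(B, D) = -51 (U(B, D) = -54 - 2 + 5 = -51)
(55 + U(-2, g))² = (55 - 51)² = 4² = 16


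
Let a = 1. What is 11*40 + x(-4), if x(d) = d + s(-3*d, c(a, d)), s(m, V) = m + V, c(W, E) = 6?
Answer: 454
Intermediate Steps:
s(m, V) = V + m
x(d) = 6 - 2*d (x(d) = d + (6 - 3*d) = 6 - 2*d)
11*40 + x(-4) = 11*40 + (6 - 2*(-4)) = 440 + (6 + 8) = 440 + 14 = 454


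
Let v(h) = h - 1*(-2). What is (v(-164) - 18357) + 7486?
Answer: -11033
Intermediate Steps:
v(h) = 2 + h (v(h) = h + 2 = 2 + h)
(v(-164) - 18357) + 7486 = ((2 - 164) - 18357) + 7486 = (-162 - 18357) + 7486 = -18519 + 7486 = -11033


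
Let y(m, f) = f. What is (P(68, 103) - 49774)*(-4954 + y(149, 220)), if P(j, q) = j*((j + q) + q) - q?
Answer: 147913830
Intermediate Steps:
P(j, q) = -q + j*(j + 2*q) (P(j, q) = j*(j + 2*q) - q = -q + j*(j + 2*q))
(P(68, 103) - 49774)*(-4954 + y(149, 220)) = ((68² - 1*103 + 2*68*103) - 49774)*(-4954 + 220) = ((4624 - 103 + 14008) - 49774)*(-4734) = (18529 - 49774)*(-4734) = -31245*(-4734) = 147913830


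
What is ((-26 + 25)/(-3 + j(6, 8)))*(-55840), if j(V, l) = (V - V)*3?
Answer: -55840/3 ≈ -18613.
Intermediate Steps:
j(V, l) = 0 (j(V, l) = 0*3 = 0)
((-26 + 25)/(-3 + j(6, 8)))*(-55840) = ((-26 + 25)/(-3 + 0))*(-55840) = -1/(-3)*(-55840) = -1*(-⅓)*(-55840) = (⅓)*(-55840) = -55840/3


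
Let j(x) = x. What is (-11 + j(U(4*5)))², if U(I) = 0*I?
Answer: 121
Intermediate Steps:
U(I) = 0
(-11 + j(U(4*5)))² = (-11 + 0)² = (-11)² = 121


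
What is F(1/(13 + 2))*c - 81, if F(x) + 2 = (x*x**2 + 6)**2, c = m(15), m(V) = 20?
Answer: 1364758879/2278125 ≈ 599.07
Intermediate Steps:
c = 20
F(x) = -2 + (6 + x**3)**2 (F(x) = -2 + (x*x**2 + 6)**2 = -2 + (x**3 + 6)**2 = -2 + (6 + x**3)**2)
F(1/(13 + 2))*c - 81 = (-2 + (6 + (1/(13 + 2))**3)**2)*20 - 81 = (-2 + (6 + (1/15)**3)**2)*20 - 81 = (-2 + (6 + 1/3375)**2)*20 - 81 = (-2 + (20251/3375)**2)*20 - 81 = (-2 + 410103001/11390625)*20 - 81 = (387321751/11390625)*20 - 81 = 1549287004/2278125 - 81 = 1364758879/2278125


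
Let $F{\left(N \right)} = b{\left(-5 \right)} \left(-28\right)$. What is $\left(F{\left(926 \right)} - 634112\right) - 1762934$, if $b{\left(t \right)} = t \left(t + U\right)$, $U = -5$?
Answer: $-2398446$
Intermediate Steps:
$b{\left(t \right)} = t \left(-5 + t\right)$ ($b{\left(t \right)} = t \left(t - 5\right) = t \left(-5 + t\right)$)
$F{\left(N \right)} = -1400$ ($F{\left(N \right)} = - 5 \left(-5 - 5\right) \left(-28\right) = \left(-5\right) \left(-10\right) \left(-28\right) = 50 \left(-28\right) = -1400$)
$\left(F{\left(926 \right)} - 634112\right) - 1762934 = \left(-1400 - 634112\right) - 1762934 = -635512 - 1762934 = -2398446$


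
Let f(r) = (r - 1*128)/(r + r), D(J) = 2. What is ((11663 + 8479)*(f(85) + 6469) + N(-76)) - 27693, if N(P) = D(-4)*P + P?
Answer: 11072574492/85 ≈ 1.3027e+8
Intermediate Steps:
N(P) = 3*P (N(P) = 2*P + P = 3*P)
f(r) = (-128 + r)/(2*r) (f(r) = (r - 128)/((2*r)) = (-128 + r)*(1/(2*r)) = (-128 + r)/(2*r))
((11663 + 8479)*(f(85) + 6469) + N(-76)) - 27693 = ((11663 + 8479)*((1/2)*(-128 + 85)/85 + 6469) + 3*(-76)) - 27693 = (20142*((1/2)*(1/85)*(-43) + 6469) - 228) - 27693 = (20142*(-43/170 + 6469) - 228) - 27693 = (20142*(1099687/170) - 228) - 27693 = (11074947777/85 - 228) - 27693 = 11074928397/85 - 27693 = 11072574492/85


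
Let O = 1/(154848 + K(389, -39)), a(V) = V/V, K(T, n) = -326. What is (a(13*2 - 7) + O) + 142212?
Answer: 21975037187/154522 ≈ 1.4221e+5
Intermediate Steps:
a(V) = 1
O = 1/154522 (O = 1/(154848 - 326) = 1/154522 ≈ 6.4716e-6)
(a(13*2 - 7) + O) + 142212 = (1 + 1/154522) + 142212 = 154523/154522 + 142212 = 21975037187/154522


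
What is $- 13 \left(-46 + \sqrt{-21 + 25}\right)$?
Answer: $572$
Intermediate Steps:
$- 13 \left(-46 + \sqrt{-21 + 25}\right) = - 13 \left(-46 + \sqrt{4}\right) = - 13 \left(-46 + 2\right) = \left(-13\right) \left(-44\right) = 572$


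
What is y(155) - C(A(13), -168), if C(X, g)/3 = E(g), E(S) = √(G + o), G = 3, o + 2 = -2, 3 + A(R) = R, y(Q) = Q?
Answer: 155 - 3*I ≈ 155.0 - 3.0*I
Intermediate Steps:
A(R) = -3 + R
o = -4 (o = -2 - 2 = -4)
E(S) = I (E(S) = √(3 - 4) = √(-1) = I)
C(X, g) = 3*I
y(155) - C(A(13), -168) = 155 - 3*I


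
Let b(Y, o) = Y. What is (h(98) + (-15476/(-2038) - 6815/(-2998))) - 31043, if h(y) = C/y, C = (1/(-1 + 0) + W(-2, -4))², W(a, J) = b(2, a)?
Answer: -2322722774006/74846569 ≈ -31033.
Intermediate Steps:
W(a, J) = 2
C = 1 (C = (1/(-1 + 0) + 2)² = (1/(-1) + 2)² = (-1 + 2)² = 1² = 1)
h(y) = 1/y
(h(98) + (-15476/(-2038) - 6815/(-2998))) - 31043 = (1/98 + (-15476/(-2038) - 6815/(-2998))) - 31043 = (1/98 + (-15476*(-1/2038) - 6815*(-1/2998))) - 31043 = (1/98 + (7738/1019 + 6815/2998)) - 31043 = (1/98 + 30143009/3054962) - 31043 = 739267461/74846569 - 31043 = -2322722774006/74846569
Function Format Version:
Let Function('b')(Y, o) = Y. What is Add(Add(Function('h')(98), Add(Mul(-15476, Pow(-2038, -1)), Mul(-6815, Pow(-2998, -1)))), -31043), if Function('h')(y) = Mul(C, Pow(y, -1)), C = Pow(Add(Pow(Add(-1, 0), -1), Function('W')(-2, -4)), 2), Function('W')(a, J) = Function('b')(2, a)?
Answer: Rational(-2322722774006, 74846569) ≈ -31033.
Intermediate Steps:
Function('W')(a, J) = 2
C = 1 (C = Pow(Add(Pow(Add(-1, 0), -1), 2), 2) = Pow(Add(Pow(-1, -1), 2), 2) = Pow(Add(-1, 2), 2) = Pow(1, 2) = 1)
Function('h')(y) = Pow(y, -1) (Function('h')(y) = Mul(1, Pow(y, -1)) = Pow(y, -1))
Add(Add(Function('h')(98), Add(Mul(-15476, Pow(-2038, -1)), Mul(-6815, Pow(-2998, -1)))), -31043) = Add(Add(Pow(98, -1), Add(Mul(-15476, Pow(-2038, -1)), Mul(-6815, Pow(-2998, -1)))), -31043) = Add(Add(Rational(1, 98), Add(Mul(-15476, Rational(-1, 2038)), Mul(-6815, Rational(-1, 2998)))), -31043) = Add(Add(Rational(1, 98), Add(Rational(7738, 1019), Rational(6815, 2998))), -31043) = Add(Add(Rational(1, 98), Rational(30143009, 3054962)), -31043) = Add(Rational(739267461, 74846569), -31043) = Rational(-2322722774006, 74846569)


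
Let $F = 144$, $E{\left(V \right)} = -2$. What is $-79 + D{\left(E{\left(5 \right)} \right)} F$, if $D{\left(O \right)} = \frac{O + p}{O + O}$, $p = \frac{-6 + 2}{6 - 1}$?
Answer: $\frac{109}{5} \approx 21.8$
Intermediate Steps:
$p = - \frac{4}{5} \approx -0.8$
$D{\left(O \right)} = \frac{- \frac{4}{5} + O}{2 O}$ ($D{\left(O \right)} = \frac{O - \frac{4}{5}}{O + O} = \frac{- \frac{4}{5} + O}{2 O}$)
$-79 + D{\left(E{\left(5 \right)} \right)} F = -79 + \frac{-4 + 5 \left(-2\right)}{10 \left(-2\right)} 144 = -79 + \frac{1}{10} \left(- \frac{1}{2}\right) \left(-4 - 10\right) 144 = -79 + \frac{1}{10} \left(- \frac{1}{2}\right) \left(-14\right) 144 = -79 + \frac{7}{10} \cdot 144 = -79 + \frac{504}{5} = \frac{109}{5}$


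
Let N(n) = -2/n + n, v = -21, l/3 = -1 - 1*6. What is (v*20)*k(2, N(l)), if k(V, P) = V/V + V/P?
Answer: -166740/439 ≈ -379.82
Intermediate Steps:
l = -21 (l = 3*(-1 - 1*6) = 3*(-1 - 6) = 3*(-7) = -21)
N(n) = n - 2/n
k(V, P) = 1 + V/P
(v*20)*k(2, N(l)) = (-21*20)*(((-21 - 2/(-21)) + 2)/(-21 - 2/(-21))) = -420*((-21 - 2*(-1/21)) + 2)/(-21 - 2*(-1/21)) = -420*((-21 + 2/21) + 2)/(-21 + 2/21) = -420*(-439/21 + 2)/(-439/21) = -(-8820)*(-397)/(439*21) = -420*397/439 = -166740/439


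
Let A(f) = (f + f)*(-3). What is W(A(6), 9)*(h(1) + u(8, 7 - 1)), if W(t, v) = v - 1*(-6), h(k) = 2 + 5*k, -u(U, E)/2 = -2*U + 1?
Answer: 555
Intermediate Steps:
u(U, E) = -2 + 4*U (u(U, E) = -2*(-2*U + 1) = -2*(1 - 2*U) = -2 + 4*U)
A(f) = -6*f (A(f) = (2*f)*(-3) = -6*f)
W(t, v) = 6 + v (W(t, v) = v + 6 = 6 + v)
W(A(6), 9)*(h(1) + u(8, 7 - 1)) = (6 + 9)*((2 + 5*1) + (-2 + 4*8)) = 15*((2 + 5) + (-2 + 32)) = 15*(7 + 30) = 15*37 = 555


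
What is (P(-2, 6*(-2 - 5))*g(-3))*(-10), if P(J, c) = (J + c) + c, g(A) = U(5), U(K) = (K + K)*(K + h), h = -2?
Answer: 25800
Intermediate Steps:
U(K) = 2*K*(-2 + K) (U(K) = (K + K)*(K - 2) = (2*K)*(-2 + K) = 2*K*(-2 + K))
g(A) = 30 (g(A) = 2*5*(-2 + 5) = 2*5*3 = 30)
P(J, c) = J + 2*c
(P(-2, 6*(-2 - 5))*g(-3))*(-10) = ((-2 + 2*(6*(-2 - 5)))*30)*(-10) = ((-2 + 2*(6*(-7)))*30)*(-10) = ((-2 + 2*(-42))*30)*(-10) = ((-2 - 84)*30)*(-10) = -86*30*(-10) = -2580*(-10) = 25800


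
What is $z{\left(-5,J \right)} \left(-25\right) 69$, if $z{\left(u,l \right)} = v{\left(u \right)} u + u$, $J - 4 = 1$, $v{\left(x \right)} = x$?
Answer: $-34500$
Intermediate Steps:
$J = 5$ ($J = 4 + 1 = 5$)
$z{\left(u,l \right)} = u + u^{2}$ ($z{\left(u,l \right)} = u u + u = u^{2} + u = u + u^{2}$)
$z{\left(-5,J \right)} \left(-25\right) 69 = - 5 \left(1 - 5\right) \left(-25\right) 69 = \left(-5\right) \left(-4\right) \left(-25\right) 69 = 20 \left(-25\right) 69 = \left(-500\right) 69 = -34500$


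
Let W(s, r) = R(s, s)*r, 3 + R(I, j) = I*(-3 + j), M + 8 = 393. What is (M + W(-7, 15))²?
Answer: 1932100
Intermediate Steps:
M = 385 (M = -8 + 393 = 385)
R(I, j) = -3 + I*(-3 + j)
W(s, r) = r*(-3 + s² - 3*s) (W(s, r) = (-3 - 3*s + s*s)*r = (-3 - 3*s + s²)*r = (-3 + s² - 3*s)*r = r*(-3 + s² - 3*s))
(M + W(-7, 15))² = (385 + 15*(-3 + (-7)² - 3*(-7)))² = (385 + 15*(-3 + 49 + 21))² = (385 + 15*67)² = (385 + 1005)² = 1390² = 1932100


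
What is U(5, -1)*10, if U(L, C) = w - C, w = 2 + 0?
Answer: 30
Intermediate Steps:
w = 2
U(L, C) = 2 - C
U(5, -1)*10 = (2 - 1*(-1))*10 = (2 + 1)*10 = 3*10 = 30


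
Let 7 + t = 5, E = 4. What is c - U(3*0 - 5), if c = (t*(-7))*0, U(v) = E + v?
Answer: 1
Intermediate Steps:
t = -2 (t = -7 + 5 = -2)
U(v) = 4 + v
c = 0 (c = -2*(-7)*0 = 14*0 = 0)
c - U(3*0 - 5) = 0 - (4 + (3*0 - 5)) = 0 - (4 + (0 - 5)) = 0 - (4 - 5) = 0 - 1*(-1) = 0 + 1 = 1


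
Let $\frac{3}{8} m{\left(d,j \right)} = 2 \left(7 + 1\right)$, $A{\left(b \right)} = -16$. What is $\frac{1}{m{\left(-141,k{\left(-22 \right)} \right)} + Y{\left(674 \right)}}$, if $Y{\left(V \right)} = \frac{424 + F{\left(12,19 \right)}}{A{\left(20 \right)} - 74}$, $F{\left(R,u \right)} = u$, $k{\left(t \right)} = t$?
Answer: $\frac{90}{3397} \approx 0.026494$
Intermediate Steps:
$m{\left(d,j \right)} = \frac{128}{3}$ ($m{\left(d,j \right)} = \frac{8 \cdot 2 \left(7 + 1\right)}{3} = \frac{8 \cdot 2 \cdot 8}{3} = \frac{8}{3} \cdot 16 = \frac{128}{3}$)
$Y{\left(V \right)} = - \frac{443}{90}$ ($Y{\left(V \right)} = \frac{424 + 19}{-16 - 74} = \frac{443}{-90} = 443 \left(- \frac{1}{90}\right) = - \frac{443}{90}$)
$\frac{1}{m{\left(-141,k{\left(-22 \right)} \right)} + Y{\left(674 \right)}} = \frac{1}{\frac{128}{3} - \frac{443}{90}} = \frac{1}{\frac{3397}{90}} = \frac{90}{3397}$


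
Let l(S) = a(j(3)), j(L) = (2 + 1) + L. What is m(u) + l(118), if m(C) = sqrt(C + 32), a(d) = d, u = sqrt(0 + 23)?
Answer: 6 + sqrt(32 + sqrt(23)) ≈ 12.066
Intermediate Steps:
u = sqrt(23) ≈ 4.7958
j(L) = 3 + L
l(S) = 6 (l(S) = 3 + 3 = 6)
m(C) = sqrt(32 + C)
m(u) + l(118) = sqrt(32 + sqrt(23)) + 6 = 6 + sqrt(32 + sqrt(23))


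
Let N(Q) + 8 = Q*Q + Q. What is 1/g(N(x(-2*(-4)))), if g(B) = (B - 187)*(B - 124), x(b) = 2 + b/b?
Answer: 1/21960 ≈ 4.5537e-5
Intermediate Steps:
x(b) = 3 (x(b) = 2 + 1 = 3)
N(Q) = -8 + Q + Q² (N(Q) = -8 + (Q*Q + Q) = -8 + (Q² + Q) = -8 + (Q + Q²) = -8 + Q + Q²)
g(B) = (-187 + B)*(-124 + B)
1/g(N(x(-2*(-4)))) = 1/(23188 + (-8 + 3 + 3²)² - 311*(-8 + 3 + 3²)) = 1/(23188 + (-8 + 3 + 9)² - 311*(-8 + 3 + 9)) = 1/(23188 + 4² - 311*4) = 1/(23188 + 16 - 1244) = 1/21960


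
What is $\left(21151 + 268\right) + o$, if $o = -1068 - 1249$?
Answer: $19102$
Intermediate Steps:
$o = -2317$
$\left(21151 + 268\right) + o = \left(21151 + 268\right) - 2317 = 21419 - 2317 = 19102$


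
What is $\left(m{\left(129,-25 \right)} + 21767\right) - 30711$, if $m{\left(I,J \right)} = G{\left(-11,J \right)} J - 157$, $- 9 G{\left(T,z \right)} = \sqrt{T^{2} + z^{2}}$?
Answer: $-9101 + \frac{25 \sqrt{746}}{9} \approx -9025.1$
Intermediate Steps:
$G{\left(T,z \right)} = - \frac{\sqrt{T^{2} + z^{2}}}{9}$
$m{\left(I,J \right)} = -157 - \frac{J \sqrt{121 + J^{2}}}{9}$ ($m{\left(I,J \right)} = - \frac{\sqrt{\left(-11\right)^{2} + J^{2}}}{9} J - 157 = - \frac{\sqrt{121 + J^{2}}}{9} J - 157 = - \frac{J \sqrt{121 + J^{2}}}{9} - 157 = -157 - \frac{J \sqrt{121 + J^{2}}}{9}$)
$\left(m{\left(129,-25 \right)} + 21767\right) - 30711 = \left(\left(-157 - - \frac{25 \sqrt{121 + \left(-25\right)^{2}}}{9}\right) + 21767\right) - 30711 = \left(\left(-157 - - \frac{25 \sqrt{121 + 625}}{9}\right) + 21767\right) - 30711 = \left(\left(-157 - - \frac{25 \sqrt{746}}{9}\right) + 21767\right) - 30711 = \left(\left(-157 + \frac{25 \sqrt{746}}{9}\right) + 21767\right) - 30711 = \left(21610 + \frac{25 \sqrt{746}}{9}\right) - 30711 = -9101 + \frac{25 \sqrt{746}}{9}$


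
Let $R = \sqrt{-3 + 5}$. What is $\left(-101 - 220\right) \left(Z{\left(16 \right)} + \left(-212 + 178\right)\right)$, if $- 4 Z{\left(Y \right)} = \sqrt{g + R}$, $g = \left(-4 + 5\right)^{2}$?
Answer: $10914 + \frac{321 \sqrt{1 + \sqrt{2}}}{4} \approx 11039.0$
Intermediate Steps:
$R = \sqrt{2} \approx 1.4142$
$g = 1$ ($g = 1^{2} = 1$)
$Z{\left(Y \right)} = - \frac{\sqrt{1 + \sqrt{2}}}{4}$
$\left(-101 - 220\right) \left(Z{\left(16 \right)} + \left(-212 + 178\right)\right) = \left(-101 - 220\right) \left(- \frac{\sqrt{1 + \sqrt{2}}}{4} + \left(-212 + 178\right)\right) = - 321 \left(- \frac{\sqrt{1 + \sqrt{2}}}{4} - 34\right) = - 321 \left(-34 - \frac{\sqrt{1 + \sqrt{2}}}{4}\right) = 10914 + \frac{321 \sqrt{1 + \sqrt{2}}}{4}$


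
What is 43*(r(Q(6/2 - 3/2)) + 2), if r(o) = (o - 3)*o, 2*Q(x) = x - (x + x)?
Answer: 3311/16 ≈ 206.94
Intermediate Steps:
Q(x) = -x/2 (Q(x) = (x - (x + x))/2 = (x - 2*x)/2 = (-x)/2 = -x/2)
r(o) = o*(-3 + o) (r(o) = (-3 + o)*o = o*(-3 + o))
43*(r(Q(6/2 - 3/2)) + 2) = 43*((-(6/2 - 3/2)/2)*(-3 - (6/2 - 3/2)/2) + 2) = 43*((-(6*(½) - 3*½)/2)*(-3 - (6*(½) - 3*½)/2) + 2) = 43*((-(3 - 3/2)/2)*(-3 - (3 - 3/2)/2) + 2) = 43*((-½*3/2)*(-3 - ½*3/2) + 2) = 43*(-3*(-3 - ¾)/4 + 2) = 43*(-¾*(-15/4) + 2) = 43*(45/16 + 2) = 43*(77/16) = 3311/16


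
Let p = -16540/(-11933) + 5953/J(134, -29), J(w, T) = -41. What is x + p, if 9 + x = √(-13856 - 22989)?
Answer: -74762286/489253 + I*√36845 ≈ -152.81 + 191.95*I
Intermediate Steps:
x = -9 + I*√36845 (x = -9 + √(-13856 - 22989) = -9 + √(-36845) = -9 + I*√36845 ≈ -9.0 + 191.95*I)
p = -70359009/489253 (p = -16540/(-11933) + 5953/(-41) = -16540*(-1/11933) + 5953*(-1/41) = 16540/11933 - 5953/41 = -70359009/489253 ≈ -143.81)
x + p = (-9 + I*√36845) - 70359009/489253 = -74762286/489253 + I*√36845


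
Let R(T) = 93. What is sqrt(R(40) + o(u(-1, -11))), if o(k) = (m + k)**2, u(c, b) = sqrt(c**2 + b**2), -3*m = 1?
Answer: sqrt(1936 - 6*sqrt(122))/3 ≈ 14.413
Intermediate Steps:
m = -1/3 (m = -1/3*1 = -1/3 ≈ -0.33333)
u(c, b) = sqrt(b**2 + c**2)
o(k) = (-1/3 + k)**2
sqrt(R(40) + o(u(-1, -11))) = sqrt(93 + (-1 + 3*sqrt((-11)**2 + (-1)**2))**2/9) = sqrt(93 + (-1 + 3*sqrt(121 + 1))**2/9) = sqrt(93 + (-1 + 3*sqrt(122))**2/9)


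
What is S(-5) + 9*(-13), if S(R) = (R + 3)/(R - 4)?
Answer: -1051/9 ≈ -116.78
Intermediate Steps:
S(R) = (3 + R)/(-4 + R)
S(-5) + 9*(-13) = (3 - 5)/(-4 - 5) + 9*(-13) = -2/(-9) - 117 = -⅑*(-2) - 117 = 2/9 - 117 = -1051/9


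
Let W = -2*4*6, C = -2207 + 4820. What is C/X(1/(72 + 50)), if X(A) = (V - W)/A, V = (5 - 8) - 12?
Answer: 871/1342 ≈ 0.64903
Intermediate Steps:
C = 2613
V = -15 (V = -3 - 12 = -15)
W = -48 (W = -8*6 = -48)
X(A) = 33/A (X(A) = (-15 - 1*(-48))/A = (-15 + 48)/A = 33/A)
C/X(1/(72 + 50)) = 2613/((33/(1/(72 + 50)))) = 2613/((33/(1/122))) = 2613/((33*122)) = 2613/4026 = 2613*(1/4026) = 871/1342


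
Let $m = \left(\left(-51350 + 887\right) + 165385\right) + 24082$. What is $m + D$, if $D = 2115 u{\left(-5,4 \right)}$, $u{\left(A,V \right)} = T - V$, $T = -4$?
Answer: $122084$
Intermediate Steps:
$u{\left(A,V \right)} = -4 - V$
$m = 139004$ ($m = \left(-50463 + 165385\right) + 24082 = 114922 + 24082 = 139004$)
$D = -16920$ ($D = 2115 \left(-4 - 4\right) = 2115 \left(-8\right) = -16920$)
$m + D = 139004 - 16920 = 122084$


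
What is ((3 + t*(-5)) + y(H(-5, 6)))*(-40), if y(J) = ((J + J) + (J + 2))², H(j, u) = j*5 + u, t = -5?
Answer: -122120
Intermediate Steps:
H(j, u) = u + 5*j (H(j, u) = 5*j + u = u + 5*j)
y(J) = (2 + 3*J)² (y(J) = (2*J + (2 + J))² = (2 + 3*J)²)
((3 + t*(-5)) + y(H(-5, 6)))*(-40) = ((3 - 5*(-5)) + (2 + 3*(6 + 5*(-5)))²)*(-40) = ((3 + 25) + (2 + 3*(6 - 25))²)*(-40) = (28 + (2 + 3*(-19))²)*(-40) = (28 + (2 - 57)²)*(-40) = (28 + (-55)²)*(-40) = (28 + 3025)*(-40) = 3053*(-40) = -122120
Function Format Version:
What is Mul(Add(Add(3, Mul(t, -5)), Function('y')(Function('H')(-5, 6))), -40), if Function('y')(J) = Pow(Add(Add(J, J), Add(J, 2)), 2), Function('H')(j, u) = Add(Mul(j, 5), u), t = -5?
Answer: -122120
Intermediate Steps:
Function('H')(j, u) = Add(u, Mul(5, j)) (Function('H')(j, u) = Add(Mul(5, j), u) = Add(u, Mul(5, j)))
Function('y')(J) = Pow(Add(2, Mul(3, J)), 2) (Function('y')(J) = Pow(Add(Mul(2, J), Add(2, J)), 2) = Pow(Add(2, Mul(3, J)), 2))
Mul(Add(Add(3, Mul(t, -5)), Function('y')(Function('H')(-5, 6))), -40) = Mul(Add(Add(3, Mul(-5, -5)), Pow(Add(2, Mul(3, Add(6, Mul(5, -5)))), 2)), -40) = Mul(Add(Add(3, 25), Pow(Add(2, Mul(3, Add(6, -25))), 2)), -40) = Mul(Add(28, Pow(Add(2, Mul(3, -19)), 2)), -40) = Mul(Add(28, Pow(Add(2, -57), 2)), -40) = Mul(Add(28, Pow(-55, 2)), -40) = Mul(Add(28, 3025), -40) = Mul(3053, -40) = -122120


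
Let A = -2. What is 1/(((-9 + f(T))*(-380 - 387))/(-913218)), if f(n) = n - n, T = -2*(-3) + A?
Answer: -304406/2301 ≈ -132.29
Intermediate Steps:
T = 4 (T = -2*(-3) - 2 = 6 - 2 = 4)
f(n) = 0
1/(((-9 + f(T))*(-380 - 387))/(-913218)) = 1/(((-9 + 0)*(-380 - 387))/(-913218)) = 1/(-9*(-767)*(-1/913218)) = 1/(6903*(-1/913218)) = 1/(-2301/304406) = -304406/2301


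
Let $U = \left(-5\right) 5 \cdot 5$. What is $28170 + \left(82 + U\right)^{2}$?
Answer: $30019$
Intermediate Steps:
$U = -125$ ($U = \left(-25\right) 5 = -125$)
$28170 + \left(82 + U\right)^{2} = 28170 + \left(82 - 125\right)^{2} = 28170 + \left(-43\right)^{2} = 28170 + 1849 = 30019$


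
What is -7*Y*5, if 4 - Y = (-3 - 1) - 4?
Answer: -420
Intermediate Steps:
Y = 12 (Y = 4 - ((-3 - 1) - 4) = 4 - (-4 - 4) = 4 - 1*(-8) = 4 + 8 = 12)
-7*Y*5 = -7*12*5 = -84*5 = -420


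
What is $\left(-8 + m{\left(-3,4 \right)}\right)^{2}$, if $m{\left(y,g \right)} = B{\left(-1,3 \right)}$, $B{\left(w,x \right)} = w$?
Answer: $81$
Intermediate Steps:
$m{\left(y,g \right)} = -1$
$\left(-8 + m{\left(-3,4 \right)}\right)^{2} = \left(-8 - 1\right)^{2} = \left(-9\right)^{2} = 81$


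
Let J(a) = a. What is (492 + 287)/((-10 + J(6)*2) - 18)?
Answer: -779/16 ≈ -48.688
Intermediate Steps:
(492 + 287)/((-10 + J(6)*2) - 18) = (492 + 287)/((-10 + 6*2) - 18) = 779/((-10 + 12) - 18) = 779/(2 - 18) = 779/(-16) = 779*(-1/16) = -779/16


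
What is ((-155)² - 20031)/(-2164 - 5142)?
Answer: -1997/3653 ≈ -0.54667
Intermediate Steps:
((-155)² - 20031)/(-2164 - 5142) = (24025 - 20031)/(-7306) = 3994*(-1/7306) = -1997/3653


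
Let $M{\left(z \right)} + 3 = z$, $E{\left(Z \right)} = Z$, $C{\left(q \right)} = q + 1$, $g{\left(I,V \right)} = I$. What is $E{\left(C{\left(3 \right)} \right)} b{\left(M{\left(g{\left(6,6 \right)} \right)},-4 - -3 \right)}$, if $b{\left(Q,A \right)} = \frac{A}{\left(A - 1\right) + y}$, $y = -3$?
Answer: $\frac{4}{5} \approx 0.8$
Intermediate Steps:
$C{\left(q \right)} = 1 + q$
$M{\left(z \right)} = -3 + z$
$b{\left(Q,A \right)} = \frac{A}{-4 + A}$ ($b{\left(Q,A \right)} = \frac{A}{\left(A - 1\right) - 3} = \frac{A}{\left(-1 + A\right) - 3} = \frac{A}{-4 + A}$)
$E{\left(C{\left(3 \right)} \right)} b{\left(M{\left(g{\left(6,6 \right)} \right)},-4 - -3 \right)} = \left(1 + 3\right) \frac{-4 - -3}{-4 - 1} = 4 \frac{-4 + 3}{-4 + \left(-4 + 3\right)} = 4 \left(- \frac{1}{-4 - 1}\right) = 4 \left(- \frac{1}{-5}\right) = 4 \left(\left(-1\right) \left(- \frac{1}{5}\right)\right) = 4 \cdot \frac{1}{5} = \frac{4}{5}$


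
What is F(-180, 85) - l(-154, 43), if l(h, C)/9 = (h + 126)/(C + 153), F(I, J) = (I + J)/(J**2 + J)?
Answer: 13025/10234 ≈ 1.2727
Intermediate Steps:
F(I, J) = (I + J)/(J + J**2)
l(h, C) = 9*(126 + h)/(153 + C) (l(h, C) = 9*((h + 126)/(C + 153)) = 9*((126 + h)/(153 + C)) = 9*(126 + h)/(153 + C))
F(-180, 85) - l(-154, 43) = (-180 + 85)/(85*(1 + 85)) - 9*(126 - 154)/(153 + 43) = (1/85)*(-95)/86 - 9*(-28)/196 = (1/85)*(1/86)*(-95) - 9*(-28)/196 = -19/1462 - 1*(-9/7) = -19/1462 + 9/7 = 13025/10234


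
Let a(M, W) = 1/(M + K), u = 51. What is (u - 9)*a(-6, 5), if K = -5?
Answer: -42/11 ≈ -3.8182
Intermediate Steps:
a(M, W) = 1/(-5 + M) (a(M, W) = 1/(M - 5) = 1/(-5 + M))
(u - 9)*a(-6, 5) = (51 - 9)/(-5 - 6) = 42/(-11) = 42*(-1/11) = -42/11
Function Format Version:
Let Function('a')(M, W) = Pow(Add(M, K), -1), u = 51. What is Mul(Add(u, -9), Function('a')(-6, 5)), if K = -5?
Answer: Rational(-42, 11) ≈ -3.8182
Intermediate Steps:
Function('a')(M, W) = Pow(Add(-5, M), -1) (Function('a')(M, W) = Pow(Add(M, -5), -1) = Pow(Add(-5, M), -1))
Mul(Add(u, -9), Function('a')(-6, 5)) = Mul(Add(51, -9), Pow(Add(-5, -6), -1)) = Mul(42, Pow(-11, -1)) = Mul(42, Rational(-1, 11)) = Rational(-42, 11)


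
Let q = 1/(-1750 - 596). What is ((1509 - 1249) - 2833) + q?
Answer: -6036259/2346 ≈ -2573.0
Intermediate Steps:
q = -1/2346 (q = 1/(-2346) = -1/2346 ≈ -0.00042626)
((1509 - 1249) - 2833) + q = ((1509 - 1249) - 2833) - 1/2346 = (260 - 2833) - 1/2346 = -2573 - 1/2346 = -6036259/2346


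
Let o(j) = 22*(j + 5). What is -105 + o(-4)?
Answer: -83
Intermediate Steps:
o(j) = 110 + 22*j (o(j) = 22*(5 + j) = 110 + 22*j)
-105 + o(-4) = -105 + (110 + 22*(-4)) = -105 + (110 - 88) = -105 + 22 = -83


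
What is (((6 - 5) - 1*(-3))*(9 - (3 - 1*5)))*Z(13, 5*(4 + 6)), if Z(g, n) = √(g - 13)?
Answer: 0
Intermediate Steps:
Z(g, n) = √(-13 + g)
(((6 - 5) - 1*(-3))*(9 - (3 - 1*5)))*Z(13, 5*(4 + 6)) = (((6 - 5) - 1*(-3))*(9 - (3 - 1*5)))*√(-13 + 13) = ((1 + 3)*(9 - (3 - 5)))*√0 = (4*(9 - 1*(-2)))*0 = (4*(9 + 2))*0 = (4*11)*0 = 44*0 = 0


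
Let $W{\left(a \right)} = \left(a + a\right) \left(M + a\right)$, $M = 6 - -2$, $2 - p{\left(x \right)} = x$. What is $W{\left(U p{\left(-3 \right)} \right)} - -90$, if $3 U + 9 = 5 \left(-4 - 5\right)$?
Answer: $14850$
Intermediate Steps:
$p{\left(x \right)} = 2 - x$
$U = -18$ ($U = -3 + \frac{5 \left(-4 - 5\right)}{3} = -3 + \frac{5 \left(-9\right)}{3} = -3 + \frac{1}{3} \left(-45\right) = -3 - 15 = -18$)
$M = 8$ ($M = 6 + \left(-2 + 4\right) = 6 + 2 = 8$)
$W{\left(a \right)} = 2 a \left(8 + a\right)$ ($W{\left(a \right)} = \left(a + a\right) \left(8 + a\right) = 2 a \left(8 + a\right)$)
$W{\left(U p{\left(-3 \right)} \right)} - -90 = 2 \left(- 18 \left(2 - -3\right)\right) \left(8 - 18 \left(2 - -3\right)\right) - -90 = 2 \left(- 18 \left(2 + 3\right)\right) \left(8 - 18 \left(2 + 3\right)\right) + 90 = 2 \left(\left(-18\right) 5\right) \left(8 - 90\right) + 90 = 2 \left(-90\right) \left(8 - 90\right) + 90 = 2 \left(-90\right) \left(-82\right) + 90 = 14760 + 90 = 14850$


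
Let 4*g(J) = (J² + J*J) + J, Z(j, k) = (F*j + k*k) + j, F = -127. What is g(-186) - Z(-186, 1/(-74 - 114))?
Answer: -218584969/35344 ≈ -6184.5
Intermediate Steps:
Z(j, k) = k² - 126*j (Z(j, k) = (-127*j + k*k) + j = (-127*j + k²) + j = (k² - 127*j) + j = k² - 126*j)
g(J) = J²/2 + J/4 (g(J) = ((J² + J*J) + J)/4 = ((J² + J²) + J)/4 = (2*J² + J)/4 = (J + 2*J²)/4 = J²/2 + J/4)
g(-186) - Z(-186, 1/(-74 - 114)) = (¼)*(-186)*(1 + 2*(-186)) - ((1/(-74 - 114))² - 126*(-186)) = (¼)*(-186)*(1 - 372) - ((1/(-188))² + 23436) = (¼)*(-186)*(-371) - ((-1/188)² + 23436) = 34503/2 - (1/35344 + 23436) = 34503/2 - 1*828321985/35344 = 34503/2 - 828321985/35344 = -218584969/35344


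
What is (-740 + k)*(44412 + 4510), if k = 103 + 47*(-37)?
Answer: -116238672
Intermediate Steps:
k = -1636 (k = 103 - 1739 = -1636)
(-740 + k)*(44412 + 4510) = (-740 - 1636)*(44412 + 4510) = -2376*48922 = -116238672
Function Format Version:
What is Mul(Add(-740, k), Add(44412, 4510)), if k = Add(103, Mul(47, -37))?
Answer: -116238672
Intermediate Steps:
k = -1636 (k = Add(103, -1739) = -1636)
Mul(Add(-740, k), Add(44412, 4510)) = Mul(Add(-740, -1636), Add(44412, 4510)) = Mul(-2376, 48922) = -116238672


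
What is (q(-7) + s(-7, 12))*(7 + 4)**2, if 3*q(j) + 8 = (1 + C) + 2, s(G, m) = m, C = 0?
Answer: 3751/3 ≈ 1250.3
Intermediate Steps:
q(j) = -5/3 (q(j) = -8/3 + ((1 + 0) + 2)/3 = -8/3 + (1 + 2)/3 = -8/3 + (1/3)*3 = -8/3 + 1 = -5/3)
(q(-7) + s(-7, 12))*(7 + 4)**2 = (-5/3 + 12)*(7 + 4)**2 = (31/3)*11**2 = (31/3)*121 = 3751/3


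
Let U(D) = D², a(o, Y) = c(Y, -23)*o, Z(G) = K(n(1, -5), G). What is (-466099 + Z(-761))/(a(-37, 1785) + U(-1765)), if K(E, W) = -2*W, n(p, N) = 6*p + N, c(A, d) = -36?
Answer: -464577/3116557 ≈ -0.14907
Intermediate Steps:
n(p, N) = N + 6*p
Z(G) = -2*G
a(o, Y) = -36*o
(-466099 + Z(-761))/(a(-37, 1785) + U(-1765)) = (-466099 - 2*(-761))/(-36*(-37) + (-1765)²) = (-466099 + 1522)/(1332 + 3115225) = -464577/3116557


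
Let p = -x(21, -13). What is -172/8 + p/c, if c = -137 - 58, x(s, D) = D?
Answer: -647/30 ≈ -21.567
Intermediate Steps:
p = 13 (p = -1*(-13) = 13)
c = -195
-172/8 + p/c = -172/8 + 13/(-195) = -172*⅛ + 13*(-1/195) = -43/2 - 1/15 = -647/30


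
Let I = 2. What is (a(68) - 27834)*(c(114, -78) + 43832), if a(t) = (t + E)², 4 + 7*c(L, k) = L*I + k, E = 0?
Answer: -7124773700/7 ≈ -1.0178e+9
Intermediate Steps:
c(L, k) = -4/7 + k/7 + 2*L/7 (c(L, k) = -4/7 + (L*2 + k)/7 = -4/7 + (2*L + k)/7 = -4/7 + (k + 2*L)/7 = -4/7 + (k/7 + 2*L/7) = -4/7 + k/7 + 2*L/7)
a(t) = t² (a(t) = (t + 0)² = t²)
(a(68) - 27834)*(c(114, -78) + 43832) = (68² - 27834)*((-4/7 + (⅐)*(-78) + (2/7)*114) + 43832) = (4624 - 27834)*((-4/7 - 78/7 + 228/7) + 43832) = -23210*(146/7 + 43832) = -23210*306970/7 = -7124773700/7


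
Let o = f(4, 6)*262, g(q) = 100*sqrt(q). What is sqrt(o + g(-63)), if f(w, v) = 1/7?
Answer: sqrt(1834 + 14700*I*sqrt(7))/7 ≈ 20.397 + 19.457*I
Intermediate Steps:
f(w, v) = 1/7
o = 262/7 (o = (1/7)*262 = 262/7 ≈ 37.429)
sqrt(o + g(-63)) = sqrt(262/7 + 100*sqrt(-63)) = sqrt(262/7 + 100*(3*I*sqrt(7))) = sqrt(262/7 + 300*I*sqrt(7))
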